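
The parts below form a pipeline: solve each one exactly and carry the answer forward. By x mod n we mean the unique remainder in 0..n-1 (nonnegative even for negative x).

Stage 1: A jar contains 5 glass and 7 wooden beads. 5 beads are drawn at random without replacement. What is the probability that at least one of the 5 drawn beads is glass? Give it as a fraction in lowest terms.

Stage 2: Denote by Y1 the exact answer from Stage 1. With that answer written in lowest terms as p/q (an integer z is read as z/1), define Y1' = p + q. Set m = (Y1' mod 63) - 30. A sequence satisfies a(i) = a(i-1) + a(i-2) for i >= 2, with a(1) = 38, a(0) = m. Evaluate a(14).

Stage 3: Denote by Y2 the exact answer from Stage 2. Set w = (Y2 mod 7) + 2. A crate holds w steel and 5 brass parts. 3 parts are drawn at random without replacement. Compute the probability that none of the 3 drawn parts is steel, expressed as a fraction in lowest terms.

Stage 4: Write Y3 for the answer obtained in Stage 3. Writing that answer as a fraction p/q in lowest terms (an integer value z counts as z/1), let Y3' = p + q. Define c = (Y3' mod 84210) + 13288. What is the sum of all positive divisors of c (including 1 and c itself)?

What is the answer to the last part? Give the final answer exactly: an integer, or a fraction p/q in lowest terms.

Stage 1: total draws C(12,5) = 792; complement C(7,5) = 21; favorable 792 - 21 = 771; P = 257/264; answer 257/264
Stage 2: Y1 = 257/264; threaded value p + q = 521; m = -13; a(2) = 1*(38) + 1*(-13) = 25; iterating: a(2)=25, a(3)=63, a(4)=88, a(5)=151, a(6)=239, a(7)=390, a(8)=629, a(9)=1019, a(10)=1648, a(11)=2667, a(12)=4315, a(13)=6982, a(14)=11297; answer 11297
Stage 3: Y2 = 11297; w = 8; total draws C(13,3) = 286; favorable C(5,3) = 10; P = 5/143; answer 5/143
Stage 4: Y3 = 5/143; threaded value p + q = 148; c = 13436; 13436 = 2^2 * 3359; sigma = (1 + 2 + 4) * (1 + 3359) = 7 * 3360 = 23520; answer 23520

23520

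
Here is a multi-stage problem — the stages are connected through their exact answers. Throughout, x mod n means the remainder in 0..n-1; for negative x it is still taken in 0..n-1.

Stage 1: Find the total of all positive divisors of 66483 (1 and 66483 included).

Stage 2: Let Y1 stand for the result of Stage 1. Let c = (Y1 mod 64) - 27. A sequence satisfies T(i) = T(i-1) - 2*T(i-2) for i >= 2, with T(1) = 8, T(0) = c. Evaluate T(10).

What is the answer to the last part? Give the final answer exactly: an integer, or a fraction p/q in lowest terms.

Stage 1: 66483 = 3^2 * 83 * 89; sigma = (1 + 3 + 9) * (1 + 83) * (1 + 89) = 13 * 84 * 90 = 98280; answer 98280
Stage 2: Y1 = 98280; c = 13; T(2) = 1*(8) - 2*(13) = -18; iterating: T(2)=-18, T(3)=-34, T(4)=2, T(5)=70, T(6)=66, T(7)=-74, T(8)=-206, T(9)=-58, T(10)=354; answer 354

354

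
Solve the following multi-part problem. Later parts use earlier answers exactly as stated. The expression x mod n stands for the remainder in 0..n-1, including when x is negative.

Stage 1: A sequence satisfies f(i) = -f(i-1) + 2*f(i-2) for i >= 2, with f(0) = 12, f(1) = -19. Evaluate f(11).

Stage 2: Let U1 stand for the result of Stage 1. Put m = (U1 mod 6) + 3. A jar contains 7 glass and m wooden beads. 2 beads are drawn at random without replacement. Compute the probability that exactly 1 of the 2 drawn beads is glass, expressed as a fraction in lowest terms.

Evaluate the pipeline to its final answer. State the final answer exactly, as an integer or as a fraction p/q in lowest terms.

28/55

Stage 1: f(2) = -1*(-19) + 2*(12) = 43; iterating: f(2)=43, f(3)=-81, f(4)=167, f(5)=-329, f(6)=663, f(7)=-1321, f(8)=2647, f(9)=-5289, f(10)=10583, f(11)=-21161; answer -21161
Stage 2: U1 = -21161; m = 4; total draws C(11,2) = 55; favorable C(7,1)*C(4,1) = 28; P = 28/55; answer 28/55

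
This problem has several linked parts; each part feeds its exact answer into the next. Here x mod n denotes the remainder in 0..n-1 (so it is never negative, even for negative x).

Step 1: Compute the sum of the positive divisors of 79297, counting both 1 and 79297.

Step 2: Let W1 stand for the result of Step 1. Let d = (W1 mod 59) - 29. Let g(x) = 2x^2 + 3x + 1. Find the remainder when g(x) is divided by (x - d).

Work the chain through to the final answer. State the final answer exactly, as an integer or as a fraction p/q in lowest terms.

66

Step 1: 79297 = 179 * 443; sigma = (1 + 179) * (1 + 443) = 180 * 444 = 79920; answer 79920
Step 2: W1 = 79920; d = 5; remainder = value at the root: 2*(5)^2 + 3*(5)^1 + 1 = (50) + (15) + (1) = 66; answer 66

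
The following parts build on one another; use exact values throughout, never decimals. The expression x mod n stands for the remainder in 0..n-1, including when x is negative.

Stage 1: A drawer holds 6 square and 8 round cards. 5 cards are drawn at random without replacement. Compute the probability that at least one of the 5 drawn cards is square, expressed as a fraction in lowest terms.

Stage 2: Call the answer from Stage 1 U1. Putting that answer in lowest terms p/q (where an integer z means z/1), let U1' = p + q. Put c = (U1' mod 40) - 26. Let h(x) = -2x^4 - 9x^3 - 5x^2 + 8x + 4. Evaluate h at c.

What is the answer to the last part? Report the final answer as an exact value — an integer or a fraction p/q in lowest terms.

Stage 1: total draws C(14,5) = 2002; complement C(8,5) = 56; favorable 2002 - 56 = 1946; P = 139/143; answer 139/143
Stage 2: U1 = 139/143; threaded value p + q = 282; c = -24; -2*(-24)^4 - 9*(-24)^3 - 5*(-24)^2 + 8*(-24)^1 + 4 = (-663552) + (124416) + (-2880) + (-192) + (4) = -542204; answer -542204

-542204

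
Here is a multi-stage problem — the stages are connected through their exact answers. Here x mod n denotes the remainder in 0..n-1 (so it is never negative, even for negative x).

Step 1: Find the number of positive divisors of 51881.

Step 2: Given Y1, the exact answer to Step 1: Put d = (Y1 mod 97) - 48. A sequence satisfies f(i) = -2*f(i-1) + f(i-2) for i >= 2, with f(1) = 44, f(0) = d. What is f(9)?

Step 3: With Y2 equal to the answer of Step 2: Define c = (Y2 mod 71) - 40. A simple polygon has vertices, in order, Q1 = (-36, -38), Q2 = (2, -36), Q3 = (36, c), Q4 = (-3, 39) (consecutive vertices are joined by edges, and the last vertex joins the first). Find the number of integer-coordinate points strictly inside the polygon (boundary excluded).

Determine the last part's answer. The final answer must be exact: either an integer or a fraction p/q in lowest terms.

Step 1: 51881 = 29 * 1789; number of divisors = (1+1) * (1+1) = 4; answer 4
Step 2: Y1 = 4; d = -44; f(2) = -2*(44) + 1*(-44) = -132; iterating: f(2)=-132, f(3)=308, f(4)=-748, f(5)=1804, f(6)=-4356, f(7)=10516, f(8)=-25388, f(9)=61292; answer 61292
Step 3: Y2 = 61292; c = -21; cross terms: (-36*-36 - 2*-38)=1372, (2*-21 - 36*-36)=1254, (36*39 - -3*-21)=1341, (-3*-38 - -36*39)=1518; twice the area = |5485| = 5485; area = 5485/2; boundary points = 2 + 1 + 3 + 11 = 17; strictly interior points = area - boundary/2 + 1 = 2735; answer 2735

2735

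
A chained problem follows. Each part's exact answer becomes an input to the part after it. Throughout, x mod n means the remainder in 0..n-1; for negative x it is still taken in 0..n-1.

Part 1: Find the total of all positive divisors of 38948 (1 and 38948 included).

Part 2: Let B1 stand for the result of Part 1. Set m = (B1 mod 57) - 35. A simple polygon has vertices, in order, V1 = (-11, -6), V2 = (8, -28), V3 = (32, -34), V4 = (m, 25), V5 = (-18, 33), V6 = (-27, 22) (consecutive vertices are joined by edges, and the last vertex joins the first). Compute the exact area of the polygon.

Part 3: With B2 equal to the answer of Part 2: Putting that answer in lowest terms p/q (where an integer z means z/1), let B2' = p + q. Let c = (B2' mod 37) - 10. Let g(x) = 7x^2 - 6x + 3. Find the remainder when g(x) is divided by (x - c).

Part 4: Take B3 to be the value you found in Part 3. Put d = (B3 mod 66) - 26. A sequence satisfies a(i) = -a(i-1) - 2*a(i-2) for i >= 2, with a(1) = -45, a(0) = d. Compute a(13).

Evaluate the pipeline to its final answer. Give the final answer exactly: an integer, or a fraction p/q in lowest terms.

-1395

Part 1: 38948 = 2^2 * 7 * 13 * 107; sigma = (1 + 2 + 4) * (1 + 7) * (1 + 13) * (1 + 107) = 7 * 8 * 14 * 108 = 84672; answer 84672
Part 2: B1 = 84672; m = -8; cross terms: (-11*-28 - 8*-6)=356, (8*-34 - 32*-28)=624, (32*25 - -8*-34)=528, (-8*33 - -18*25)=186, (-18*22 - -27*33)=495, (-27*-6 - -11*22)=404; twice the area = |2593| = 2593; area = 2593/2; answer 2593/2
Part 3: B2 = 2593/2; threaded value p + q = 2595; c = -5; remainder = value at the root: 7*(-5)^2 - 6*(-5)^1 + 3 = (175) + (30) + (3) = 208; answer 208
Part 4: B3 = 208; d = -16; a(2) = -1*(-45) - 2*(-16) = 77; iterating: a(2)=77, a(3)=13, a(4)=-167, a(5)=141, a(6)=193, a(7)=-475, a(8)=89, a(9)=861, a(10)=-1039, a(11)=-683, a(12)=2761, a(13)=-1395; answer -1395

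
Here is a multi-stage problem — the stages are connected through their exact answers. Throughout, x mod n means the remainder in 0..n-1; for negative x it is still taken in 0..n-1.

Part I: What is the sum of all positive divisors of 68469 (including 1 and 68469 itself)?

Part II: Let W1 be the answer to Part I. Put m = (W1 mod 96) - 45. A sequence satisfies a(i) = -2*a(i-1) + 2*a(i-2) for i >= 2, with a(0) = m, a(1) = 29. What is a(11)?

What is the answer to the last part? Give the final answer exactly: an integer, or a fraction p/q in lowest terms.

Part I: 68469 = 3 * 29 * 787; sigma = (1 + 3) * (1 + 29) * (1 + 787) = 4 * 30 * 788 = 94560; answer 94560
Part II: W1 = 94560; m = -45; a(2) = -2*(29) + 2*(-45) = -148; iterating: a(2)=-148, a(3)=354, a(4)=-1004, a(5)=2716, a(6)=-7440, a(7)=20312, a(8)=-55504, a(9)=151632, a(10)=-414272, a(11)=1131808; answer 1131808

1131808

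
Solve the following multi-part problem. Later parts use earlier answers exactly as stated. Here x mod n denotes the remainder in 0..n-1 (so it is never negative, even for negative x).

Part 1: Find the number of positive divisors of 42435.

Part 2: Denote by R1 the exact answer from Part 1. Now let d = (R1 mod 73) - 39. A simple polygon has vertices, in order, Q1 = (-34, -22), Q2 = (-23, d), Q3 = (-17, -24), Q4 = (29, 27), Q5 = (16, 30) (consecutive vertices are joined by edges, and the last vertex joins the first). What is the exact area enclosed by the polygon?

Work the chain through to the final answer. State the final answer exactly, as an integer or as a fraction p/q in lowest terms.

822

Part 1: 42435 = 3^2 * 5 * 23 * 41; number of divisors = (2+1) * (1+1) * (1+1) * (1+1) = 24; answer 24
Part 2: R1 = 24; d = -15; cross terms: (-34*-15 - -23*-22)=4, (-23*-24 - -17*-15)=297, (-17*27 - 29*-24)=237, (29*30 - 16*27)=438, (16*-22 - -34*30)=668; twice the area = |1644| = 1644; area = 822; answer 822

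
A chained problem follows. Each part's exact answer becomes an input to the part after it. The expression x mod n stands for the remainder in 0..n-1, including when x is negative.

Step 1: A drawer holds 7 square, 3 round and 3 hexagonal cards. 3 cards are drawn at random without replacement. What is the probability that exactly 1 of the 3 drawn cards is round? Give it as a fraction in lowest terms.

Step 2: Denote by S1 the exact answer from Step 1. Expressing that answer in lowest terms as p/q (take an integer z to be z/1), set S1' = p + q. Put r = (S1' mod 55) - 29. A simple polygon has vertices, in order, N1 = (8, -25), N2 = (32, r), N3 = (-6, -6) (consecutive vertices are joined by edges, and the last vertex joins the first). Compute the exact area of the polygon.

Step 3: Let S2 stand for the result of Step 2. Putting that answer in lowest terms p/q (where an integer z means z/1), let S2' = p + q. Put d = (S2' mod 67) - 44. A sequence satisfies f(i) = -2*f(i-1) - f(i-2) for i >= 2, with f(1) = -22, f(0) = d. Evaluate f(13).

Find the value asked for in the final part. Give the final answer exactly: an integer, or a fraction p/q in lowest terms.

-202

Step 1: total draws C(13,3) = 286; favorable C(3,1)*C(10,2) = 135; P = 135/286; answer 135/286
Step 2: S1 = 135/286; threaded value p + q = 421; r = 7; cross terms: (8*7 - 32*-25)=856, (32*-6 - -6*7)=-150, (-6*-25 - 8*-6)=198; twice the area = |904| = 904; area = 452; answer 452
Step 3: S2 = 452; threaded value p + q = 453; d = 7; f(2) = -2*(-22) - 1*(7) = 37; iterating: f(2)=37, f(3)=-52, f(4)=67, f(5)=-82, f(6)=97, f(7)=-112, f(8)=127, f(9)=-142, f(10)=157, f(11)=-172, f(12)=187, f(13)=-202; answer -202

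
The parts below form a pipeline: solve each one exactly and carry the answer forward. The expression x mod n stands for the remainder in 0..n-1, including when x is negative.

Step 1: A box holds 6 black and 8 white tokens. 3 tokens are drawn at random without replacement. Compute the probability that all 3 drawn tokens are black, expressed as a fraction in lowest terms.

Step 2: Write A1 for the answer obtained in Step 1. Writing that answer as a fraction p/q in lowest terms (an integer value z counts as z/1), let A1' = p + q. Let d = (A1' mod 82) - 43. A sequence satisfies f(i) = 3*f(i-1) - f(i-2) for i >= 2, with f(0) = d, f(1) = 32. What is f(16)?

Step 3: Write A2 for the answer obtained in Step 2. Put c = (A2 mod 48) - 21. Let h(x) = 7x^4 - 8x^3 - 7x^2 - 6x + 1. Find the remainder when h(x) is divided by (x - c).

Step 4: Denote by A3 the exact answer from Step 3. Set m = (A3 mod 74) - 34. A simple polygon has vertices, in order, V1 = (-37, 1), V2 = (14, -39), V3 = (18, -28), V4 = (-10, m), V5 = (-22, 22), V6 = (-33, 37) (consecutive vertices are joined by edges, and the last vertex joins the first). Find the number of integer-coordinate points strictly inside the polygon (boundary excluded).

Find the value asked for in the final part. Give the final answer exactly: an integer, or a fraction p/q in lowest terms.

1259

Step 1: total draws C(14,3) = 364; favorable C(6,3) = 20; P = 5/91; answer 5/91
Step 2: A1 = 5/91; threaded value p + q = 96; d = -29; f(2) = 3*(32) - 1*(-29) = 125; iterating: f(2)=125, f(3)=343, f(4)=904, f(5)=2369, f(6)=6203, f(7)=16240, f(8)=42517, f(9)=111311, f(10)=291416, f(11)=762937, f(12)=1997395, f(13)=5229248, f(14)=13690349, f(15)=35841799, f(16)=93835048; answer 93835048
Step 3: A2 = 93835048; c = 19; remainder = value at the root: 7*(19)^4 - 8*(19)^3 - 7*(19)^2 - 6*(19)^1 + 1 = (912247) + (-54872) + (-2527) + (-114) + (1) = 854735; answer 854735
Step 4: A3 = 854735; m = 1; cross terms: (-37*-39 - 14*1)=1429, (14*-28 - 18*-39)=310, (18*1 - -10*-28)=-262, (-10*22 - -22*1)=-198, (-22*37 - -33*22)=-88, (-33*1 - -37*37)=1336; twice the area = |2527| = 2527; area = 2527/2; boundary points = 1 + 1 + 1 + 3 + 1 + 4 = 11; strictly interior points = area - boundary/2 + 1 = 1259; answer 1259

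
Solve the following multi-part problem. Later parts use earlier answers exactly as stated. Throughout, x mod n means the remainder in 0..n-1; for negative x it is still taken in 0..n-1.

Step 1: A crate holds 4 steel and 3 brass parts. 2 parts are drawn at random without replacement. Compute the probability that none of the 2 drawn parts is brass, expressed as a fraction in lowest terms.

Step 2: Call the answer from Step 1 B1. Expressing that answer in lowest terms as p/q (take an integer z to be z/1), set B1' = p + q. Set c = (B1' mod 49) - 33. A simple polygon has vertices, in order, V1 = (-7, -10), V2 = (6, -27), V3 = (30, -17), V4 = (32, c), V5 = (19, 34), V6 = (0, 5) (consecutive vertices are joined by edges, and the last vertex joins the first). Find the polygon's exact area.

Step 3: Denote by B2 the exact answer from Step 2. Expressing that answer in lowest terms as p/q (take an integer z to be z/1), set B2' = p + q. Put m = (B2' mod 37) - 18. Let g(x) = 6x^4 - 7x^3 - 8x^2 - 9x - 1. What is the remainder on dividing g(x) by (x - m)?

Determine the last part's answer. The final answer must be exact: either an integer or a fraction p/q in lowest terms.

Step 1: total draws C(7,2) = 21; favorable C(4,2) = 6; P = 2/7; answer 2/7
Step 2: B1 = 2/7; threaded value p + q = 9; c = -24; cross terms: (-7*-27 - 6*-10)=249, (6*-17 - 30*-27)=708, (30*-24 - 32*-17)=-176, (32*34 - 19*-24)=1544, (19*5 - 0*34)=95, (0*-10 - -7*5)=35; twice the area = |2455| = 2455; area = 2455/2; answer 2455/2
Step 3: B2 = 2455/2; threaded value p + q = 2457; m = -3; remainder = value at the root: 6*(-3)^4 - 7*(-3)^3 - 8*(-3)^2 - 9*(-3)^1 - 1 = (486) + (189) + (-72) + (27) + (-1) = 629; answer 629

629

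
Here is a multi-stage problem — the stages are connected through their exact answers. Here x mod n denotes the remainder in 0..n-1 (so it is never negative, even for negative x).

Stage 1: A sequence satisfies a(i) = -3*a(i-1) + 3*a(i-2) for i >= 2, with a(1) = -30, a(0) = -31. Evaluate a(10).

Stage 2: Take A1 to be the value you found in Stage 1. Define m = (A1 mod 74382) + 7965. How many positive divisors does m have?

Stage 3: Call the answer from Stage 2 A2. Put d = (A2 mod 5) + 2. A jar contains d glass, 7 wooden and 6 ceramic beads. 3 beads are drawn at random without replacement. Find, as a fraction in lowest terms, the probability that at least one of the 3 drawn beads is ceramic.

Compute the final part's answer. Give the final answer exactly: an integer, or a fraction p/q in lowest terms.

Stage 1: a(2) = -3*(-30) + 3*(-31) = -3; iterating: a(2)=-3, a(3)=-81, a(4)=234, a(5)=-945, a(6)=3537, a(7)=-13446, a(8)=50949, a(9)=-193185, a(10)=732402; answer 732402
Stage 2: A1 = 732402; m = 70929; 70929 = 3^3 * 37 * 71; number of divisors = (3+1) * (1+1) * (1+1) = 16; answer 16
Stage 3: A2 = 16; d = 3; total draws C(16,3) = 560; complement C(10,3) = 120; favorable 560 - 120 = 440; P = 11/14; answer 11/14

11/14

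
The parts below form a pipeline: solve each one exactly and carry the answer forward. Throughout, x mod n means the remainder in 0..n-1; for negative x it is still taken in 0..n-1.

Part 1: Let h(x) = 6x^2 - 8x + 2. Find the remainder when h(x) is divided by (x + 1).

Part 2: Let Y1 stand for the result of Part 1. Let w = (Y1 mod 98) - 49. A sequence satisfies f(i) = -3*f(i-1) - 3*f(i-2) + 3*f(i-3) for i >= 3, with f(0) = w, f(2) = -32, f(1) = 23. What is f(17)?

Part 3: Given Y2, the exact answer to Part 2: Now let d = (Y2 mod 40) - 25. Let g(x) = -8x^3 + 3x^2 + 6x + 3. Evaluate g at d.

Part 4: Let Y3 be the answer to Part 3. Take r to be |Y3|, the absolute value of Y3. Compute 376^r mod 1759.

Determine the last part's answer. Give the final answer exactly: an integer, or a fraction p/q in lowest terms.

1378

Part 1: remainder = value at the root: 6*(-1)^2 - 8*(-1)^1 + 2 = (6) + (8) + (2) = 16; answer 16
Part 2: Y1 = 16; w = -33; f(3) = -3*(-32) - 3*(23) + 3*(-33) = -72; iterating: f(3)=-72, f(4)=381, f(5)=-1023, f(6)=1710, f(7)=-918, f(8)=-5445, f(9)=24219, f(10)=-59076, f(11)=88236, f(12)=-14823, f(13)=-397467, f(14)=1501578, f(15)=-3356802, f(16)=4373271, f(17)=1455327; answer 1455327
Part 3: Y2 = 1455327; d = -18; -8*(-18)^3 + 3*(-18)^2 + 6*(-18)^1 + 3 = (46656) + (972) + (-108) + (3) = 47523; answer 47523
Part 4: Y3 = 47523; r = 47523; squarings mod 1759: 376^1=376, 376^2=656, 376^4=1140, 376^8=1458, 376^16=892, 376^32=596, 376^64=1657, 376^128=1609, 376^256=1392, 376^512=1005, 376^1024=359, 376^2048=474, 376^4096=1283, 376^8192=1424, 376^16384=1408, 376^32768=71; 376^47523 = 376^1 * 376^2 * 376^32 * 376^128 * 376^256 * 376^2048 * 376^4096 * 376^8192 * 376^32768 = 1378 (mod 1759); answer 1378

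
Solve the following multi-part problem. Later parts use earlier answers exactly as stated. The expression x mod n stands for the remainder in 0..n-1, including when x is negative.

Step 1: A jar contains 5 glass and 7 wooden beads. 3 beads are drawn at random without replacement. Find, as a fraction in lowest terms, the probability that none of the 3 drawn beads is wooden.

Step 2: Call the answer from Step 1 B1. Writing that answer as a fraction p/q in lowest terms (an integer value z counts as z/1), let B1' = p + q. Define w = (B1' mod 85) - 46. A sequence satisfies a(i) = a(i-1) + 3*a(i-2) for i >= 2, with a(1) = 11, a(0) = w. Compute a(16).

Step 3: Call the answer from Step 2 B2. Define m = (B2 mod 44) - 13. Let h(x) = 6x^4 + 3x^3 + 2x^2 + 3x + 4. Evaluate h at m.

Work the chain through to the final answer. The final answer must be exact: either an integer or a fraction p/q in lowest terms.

129928

Step 1: total draws C(12,3) = 220; favorable C(5,3) = 10; P = 1/22; answer 1/22
Step 2: B1 = 1/22; threaded value p + q = 23; w = -23; a(2) = 1*(11) + 3*(-23) = -58; iterating: a(2)=-58, a(3)=-25, a(4)=-199, a(5)=-274, a(6)=-871, a(7)=-1693, a(8)=-4306, a(9)=-9385, a(10)=-22303, a(11)=-50458, a(12)=-117367, a(13)=-268741, a(14)=-620842, a(15)=-1427065, a(16)=-3289591; answer -3289591
Step 3: B2 = -3289591; m = 12; 6*(12)^4 + 3*(12)^3 + 2*(12)^2 + 3*(12)^1 + 4 = (124416) + (5184) + (288) + (36) + (4) = 129928; answer 129928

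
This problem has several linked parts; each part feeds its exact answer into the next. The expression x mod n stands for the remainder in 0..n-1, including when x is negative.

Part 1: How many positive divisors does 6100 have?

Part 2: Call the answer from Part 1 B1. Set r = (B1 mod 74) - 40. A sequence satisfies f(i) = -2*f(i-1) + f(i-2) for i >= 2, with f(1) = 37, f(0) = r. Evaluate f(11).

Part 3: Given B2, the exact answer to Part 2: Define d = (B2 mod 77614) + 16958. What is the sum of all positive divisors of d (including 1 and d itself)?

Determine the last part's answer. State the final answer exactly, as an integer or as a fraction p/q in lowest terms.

Part 1: 6100 = 2^2 * 5^2 * 61; number of divisors = (2+1) * (2+1) * (1+1) = 18; answer 18
Part 2: B1 = 18; r = -22; f(2) = -2*(37) + 1*(-22) = -96; iterating: f(2)=-96, f(3)=229, f(4)=-554, f(5)=1337, f(6)=-3228, f(7)=7793, f(8)=-18814, f(9)=45421, f(10)=-109656, f(11)=264733; answer 264733
Part 3: B2 = 264733; d = 48849; 48849 = 3 * 19 * 857; sigma = (1 + 3) * (1 + 19) * (1 + 857) = 4 * 20 * 858 = 68640; answer 68640

68640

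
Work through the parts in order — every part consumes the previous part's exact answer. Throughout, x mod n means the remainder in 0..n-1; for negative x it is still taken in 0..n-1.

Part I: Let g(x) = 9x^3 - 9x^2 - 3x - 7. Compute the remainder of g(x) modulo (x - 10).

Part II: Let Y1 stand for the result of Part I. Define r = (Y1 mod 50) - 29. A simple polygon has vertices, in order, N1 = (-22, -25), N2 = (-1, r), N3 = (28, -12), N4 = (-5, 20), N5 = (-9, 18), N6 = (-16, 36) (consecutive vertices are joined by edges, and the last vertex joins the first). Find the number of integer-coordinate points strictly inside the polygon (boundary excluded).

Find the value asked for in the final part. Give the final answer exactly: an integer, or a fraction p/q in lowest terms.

Part I: remainder = value at the root: 9*(10)^3 - 9*(10)^2 - 3*(10)^1 - 7 = (9000) + (-900) + (-30) + (-7) = 8063; answer 8063
Part II: Y1 = 8063; r = -16; cross terms: (-22*-16 - -1*-25)=327, (-1*-12 - 28*-16)=460, (28*20 - -5*-12)=500, (-5*18 - -9*20)=90, (-9*36 - -16*18)=-36, (-16*-25 - -22*36)=1192; twice the area = |2533| = 2533; area = 2533/2; boundary points = 3 + 1 + 1 + 2 + 1 + 1 = 9; strictly interior points = area - boundary/2 + 1 = 1263; answer 1263

1263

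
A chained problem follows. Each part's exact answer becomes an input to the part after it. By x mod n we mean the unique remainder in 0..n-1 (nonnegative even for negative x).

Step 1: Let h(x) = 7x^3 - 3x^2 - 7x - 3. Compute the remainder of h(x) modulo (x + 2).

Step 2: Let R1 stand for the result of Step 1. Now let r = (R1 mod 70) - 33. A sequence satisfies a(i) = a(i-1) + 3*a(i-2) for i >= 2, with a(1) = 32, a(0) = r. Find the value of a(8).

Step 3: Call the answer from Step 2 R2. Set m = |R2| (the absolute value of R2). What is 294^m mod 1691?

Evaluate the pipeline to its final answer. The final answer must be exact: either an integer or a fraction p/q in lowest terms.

Step 1: remainder = value at the root: 7*(-2)^3 - 3*(-2)^2 - 7*(-2)^1 - 3 = (-56) + (-12) + (14) + (-3) = -57; answer -57
Step 2: R1 = -57; r = -20; a(2) = 1*(32) + 3*(-20) = -28; iterating: a(2)=-28, a(3)=68, a(4)=-16, a(5)=188, a(6)=140, a(7)=704, a(8)=1124; answer 1124
Step 3: R2 = 1124; m = 1124; squarings mod 1691: 294^1=294, 294^2=195, 294^4=823, 294^8=929, 294^16=631, 294^32=776, 294^64=180, 294^128=271, 294^256=728, 294^512=701, 294^1024=1011; 294^1124 = 294^4 * 294^32 * 294^64 * 294^1024 = 1290 (mod 1691); answer 1290

1290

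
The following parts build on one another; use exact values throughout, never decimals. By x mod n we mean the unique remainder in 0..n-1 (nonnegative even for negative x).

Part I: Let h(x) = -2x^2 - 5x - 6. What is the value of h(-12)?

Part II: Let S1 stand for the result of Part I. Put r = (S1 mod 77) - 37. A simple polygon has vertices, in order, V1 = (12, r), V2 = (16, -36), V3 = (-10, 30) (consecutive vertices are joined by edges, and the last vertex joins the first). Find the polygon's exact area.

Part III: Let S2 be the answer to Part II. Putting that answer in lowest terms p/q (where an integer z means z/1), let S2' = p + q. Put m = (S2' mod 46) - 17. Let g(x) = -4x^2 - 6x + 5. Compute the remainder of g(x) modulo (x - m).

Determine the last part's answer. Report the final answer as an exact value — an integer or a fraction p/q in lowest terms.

Part I: -2*(-12)^2 - 5*(-12)^1 - 6 = (-288) + (60) + (-6) = -234; answer -234
Part II: S1 = -234; r = 37; cross terms: (12*-36 - 16*37)=-1024, (16*30 - -10*-36)=120, (-10*37 - 12*30)=-730; twice the area = |-1634| = 1634; area = 817; answer 817
Part III: S2 = 817; threaded value p + q = 818; m = 19; remainder = value at the root: -4*(19)^2 - 6*(19)^1 + 5 = (-1444) + (-114) + (5) = -1553; answer -1553

-1553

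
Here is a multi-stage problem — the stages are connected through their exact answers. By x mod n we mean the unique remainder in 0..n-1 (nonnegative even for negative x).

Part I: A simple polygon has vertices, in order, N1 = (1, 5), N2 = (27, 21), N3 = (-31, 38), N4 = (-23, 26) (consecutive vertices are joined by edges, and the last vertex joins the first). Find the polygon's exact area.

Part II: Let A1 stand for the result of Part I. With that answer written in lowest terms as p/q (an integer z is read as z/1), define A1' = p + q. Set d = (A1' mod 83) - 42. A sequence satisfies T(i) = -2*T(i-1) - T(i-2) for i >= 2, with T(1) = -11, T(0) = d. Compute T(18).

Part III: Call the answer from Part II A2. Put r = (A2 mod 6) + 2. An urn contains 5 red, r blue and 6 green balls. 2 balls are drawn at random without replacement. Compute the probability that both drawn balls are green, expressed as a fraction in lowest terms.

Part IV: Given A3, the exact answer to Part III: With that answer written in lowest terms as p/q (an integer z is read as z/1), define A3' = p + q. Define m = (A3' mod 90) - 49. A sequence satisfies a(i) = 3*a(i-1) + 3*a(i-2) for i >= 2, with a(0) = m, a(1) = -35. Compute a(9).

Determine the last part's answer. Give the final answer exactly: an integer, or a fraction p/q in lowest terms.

-900720

Part I: cross terms: (1*21 - 27*5)=-114, (27*38 - -31*21)=1677, (-31*26 - -23*38)=68, (-23*5 - 1*26)=-141; twice the area = |1490| = 1490; area = 745; answer 745
Part II: A1 = 745; threaded value p + q = 746; d = 40; T(2) = -2*(-11) - 1*(40) = -18; iterating: T(2)=-18, T(3)=47, T(4)=-76, T(5)=105, T(6)=-134, T(7)=163, T(8)=-192, T(9)=221, T(10)=-250, T(11)=279, T(12)=-308, T(13)=337, T(14)=-366, T(15)=395, T(16)=-424, T(17)=453, T(18)=-482; answer -482
Part III: A2 = -482; r = 6; total draws C(17,2) = 136; favorable C(6,2) = 15; P = 15/136; answer 15/136
Part IV: A3 = 15/136; threaded value p + q = 151; m = 12; a(2) = 3*(-35) + 3*(12) = -69; iterating: a(2)=-69, a(3)=-312, a(4)=-1143, a(5)=-4365, a(6)=-16524, a(7)=-62667, a(8)=-237573, a(9)=-900720; answer -900720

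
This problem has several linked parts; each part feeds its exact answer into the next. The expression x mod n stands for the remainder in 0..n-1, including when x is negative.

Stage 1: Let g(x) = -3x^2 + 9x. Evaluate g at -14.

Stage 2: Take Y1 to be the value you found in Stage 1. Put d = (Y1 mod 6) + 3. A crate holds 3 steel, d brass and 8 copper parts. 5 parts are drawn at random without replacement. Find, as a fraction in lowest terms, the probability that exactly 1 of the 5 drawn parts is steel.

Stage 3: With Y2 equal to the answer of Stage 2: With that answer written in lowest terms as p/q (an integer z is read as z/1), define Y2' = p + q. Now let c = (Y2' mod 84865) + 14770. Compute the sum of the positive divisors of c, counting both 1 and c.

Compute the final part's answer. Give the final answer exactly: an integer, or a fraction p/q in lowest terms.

Stage 1: -3*(-14)^2 + 9*(-14)^1 = (-588) + (-126) = -714; answer -714
Stage 2: Y1 = -714; d = 3; total draws C(14,5) = 2002; favorable C(3,1)*C(11,4) = 990; P = 45/91; answer 45/91
Stage 3: Y2 = 45/91; threaded value p + q = 136; c = 14906; 14906 = 2 * 29 * 257; sigma = (1 + 2) * (1 + 29) * (1 + 257) = 3 * 30 * 258 = 23220; answer 23220

23220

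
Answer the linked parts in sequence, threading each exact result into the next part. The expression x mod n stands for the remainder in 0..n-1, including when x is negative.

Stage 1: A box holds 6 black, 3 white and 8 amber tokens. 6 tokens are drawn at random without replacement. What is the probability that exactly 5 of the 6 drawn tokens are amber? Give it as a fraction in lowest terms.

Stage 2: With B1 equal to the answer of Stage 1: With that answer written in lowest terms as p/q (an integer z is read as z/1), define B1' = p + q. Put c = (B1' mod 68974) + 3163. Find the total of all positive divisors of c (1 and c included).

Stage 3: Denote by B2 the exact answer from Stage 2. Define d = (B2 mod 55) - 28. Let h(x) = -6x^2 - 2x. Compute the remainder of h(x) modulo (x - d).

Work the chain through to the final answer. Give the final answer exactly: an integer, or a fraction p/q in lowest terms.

Stage 1: total draws C(17,6) = 12376; favorable C(8,5)*C(9,1) = 504; P = 9/221; answer 9/221
Stage 2: B1 = 9/221; threaded value p + q = 230; c = 3393; 3393 = 3^2 * 13 * 29; sigma = (1 + 3 + 9) * (1 + 13) * (1 + 29) = 13 * 14 * 30 = 5460; answer 5460
Stage 3: B2 = 5460; d = -13; remainder = value at the root: -6*(-13)^2 - 2*(-13)^1 = (-1014) + (26) = -988; answer -988

-988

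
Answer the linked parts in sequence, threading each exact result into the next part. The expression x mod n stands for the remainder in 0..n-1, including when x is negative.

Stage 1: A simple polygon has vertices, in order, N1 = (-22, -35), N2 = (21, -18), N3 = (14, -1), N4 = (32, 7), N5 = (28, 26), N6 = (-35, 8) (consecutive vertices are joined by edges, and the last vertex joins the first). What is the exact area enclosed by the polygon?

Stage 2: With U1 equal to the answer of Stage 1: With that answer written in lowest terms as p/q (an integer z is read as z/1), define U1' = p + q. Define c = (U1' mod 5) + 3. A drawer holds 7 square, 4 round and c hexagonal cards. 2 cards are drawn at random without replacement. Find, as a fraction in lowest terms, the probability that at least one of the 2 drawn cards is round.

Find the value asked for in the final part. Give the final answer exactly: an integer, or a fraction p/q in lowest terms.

Stage 1: cross terms: (-22*-18 - 21*-35)=1131, (21*-1 - 14*-18)=231, (14*7 - 32*-1)=130, (32*26 - 28*7)=636, (28*8 - -35*26)=1134, (-35*-35 - -22*8)=1401; twice the area = |4663| = 4663; area = 4663/2; answer 4663/2
Stage 2: U1 = 4663/2; threaded value p + q = 4665; c = 3; total draws C(14,2) = 91; complement C(10,2) = 45; favorable 91 - 45 = 46; P = 46/91; answer 46/91

46/91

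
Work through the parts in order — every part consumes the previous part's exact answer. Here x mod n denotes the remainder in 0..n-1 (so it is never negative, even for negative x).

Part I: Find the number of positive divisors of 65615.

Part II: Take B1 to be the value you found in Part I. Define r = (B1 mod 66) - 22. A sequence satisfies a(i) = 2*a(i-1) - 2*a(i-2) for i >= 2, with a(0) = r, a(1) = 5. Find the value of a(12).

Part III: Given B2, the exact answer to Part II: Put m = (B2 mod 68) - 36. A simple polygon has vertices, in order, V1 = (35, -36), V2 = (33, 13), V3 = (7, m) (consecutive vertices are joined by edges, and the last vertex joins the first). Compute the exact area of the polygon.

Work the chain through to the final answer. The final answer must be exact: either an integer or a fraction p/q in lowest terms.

674

Part I: 65615 = 5 * 11 * 1193; number of divisors = (1+1) * (1+1) * (1+1) = 8; answer 8
Part II: B1 = 8; r = -14; a(2) = 2*(5) - 2*(-14) = 38; iterating: a(2)=38, a(3)=66, a(4)=56, a(5)=-20, a(6)=-152, a(7)=-264, a(8)=-224, a(9)=80, a(10)=608, a(11)=1056, a(12)=896; answer 896
Part III: B2 = 896; m = -24; cross terms: (35*13 - 33*-36)=1643, (33*-24 - 7*13)=-883, (7*-36 - 35*-24)=588; twice the area = |1348| = 1348; area = 674; answer 674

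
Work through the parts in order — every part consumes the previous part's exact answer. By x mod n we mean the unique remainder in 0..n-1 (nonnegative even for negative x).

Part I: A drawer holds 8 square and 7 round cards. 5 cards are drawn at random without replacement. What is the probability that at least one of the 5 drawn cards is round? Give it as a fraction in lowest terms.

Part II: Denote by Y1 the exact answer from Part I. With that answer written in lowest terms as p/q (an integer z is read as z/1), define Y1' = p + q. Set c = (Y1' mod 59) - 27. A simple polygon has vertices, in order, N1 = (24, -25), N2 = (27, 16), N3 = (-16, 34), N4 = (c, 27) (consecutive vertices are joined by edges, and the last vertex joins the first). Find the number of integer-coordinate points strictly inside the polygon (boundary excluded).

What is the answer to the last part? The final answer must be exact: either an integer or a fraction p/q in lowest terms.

Part I: total draws C(15,5) = 3003; complement C(8,5) = 56; favorable 3003 - 56 = 2947; P = 421/429; answer 421/429
Part II: Y1 = 421/429; threaded value p + q = 850; c = -3; cross terms: (24*16 - 27*-25)=1059, (27*34 - -16*16)=1174, (-16*27 - -3*34)=-330, (-3*-25 - 24*27)=-573; twice the area = |1330| = 1330; area = 665; boundary points = 1 + 1 + 1 + 1 = 4; strictly interior points = area - boundary/2 + 1 = 664; answer 664

664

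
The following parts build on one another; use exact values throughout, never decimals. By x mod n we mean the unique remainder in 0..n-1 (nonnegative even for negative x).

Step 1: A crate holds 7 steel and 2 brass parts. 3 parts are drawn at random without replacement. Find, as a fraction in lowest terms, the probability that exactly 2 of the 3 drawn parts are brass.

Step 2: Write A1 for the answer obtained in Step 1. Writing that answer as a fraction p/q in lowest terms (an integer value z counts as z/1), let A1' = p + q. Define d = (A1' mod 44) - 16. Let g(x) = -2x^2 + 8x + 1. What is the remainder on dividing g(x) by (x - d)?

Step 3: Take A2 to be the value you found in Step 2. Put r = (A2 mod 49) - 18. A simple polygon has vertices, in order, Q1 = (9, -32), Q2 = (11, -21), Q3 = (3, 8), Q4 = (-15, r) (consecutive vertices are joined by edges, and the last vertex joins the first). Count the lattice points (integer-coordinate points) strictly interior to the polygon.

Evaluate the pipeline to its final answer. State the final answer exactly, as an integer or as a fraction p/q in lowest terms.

477

Step 1: total draws C(9,3) = 84; favorable C(2,2)*C(7,1) = 7; P = 1/12; answer 1/12
Step 2: A1 = 1/12; threaded value p + q = 13; d = -3; remainder = value at the root: -2*(-3)^2 + 8*(-3)^1 + 1 = (-18) + (-24) + (1) = -41; answer -41
Step 3: A2 = -41; r = -10; cross terms: (9*-21 - 11*-32)=163, (11*8 - 3*-21)=151, (3*-10 - -15*8)=90, (-15*-32 - 9*-10)=570; twice the area = |974| = 974; area = 487; boundary points = 1 + 1 + 18 + 2 = 22; strictly interior points = area - boundary/2 + 1 = 477; answer 477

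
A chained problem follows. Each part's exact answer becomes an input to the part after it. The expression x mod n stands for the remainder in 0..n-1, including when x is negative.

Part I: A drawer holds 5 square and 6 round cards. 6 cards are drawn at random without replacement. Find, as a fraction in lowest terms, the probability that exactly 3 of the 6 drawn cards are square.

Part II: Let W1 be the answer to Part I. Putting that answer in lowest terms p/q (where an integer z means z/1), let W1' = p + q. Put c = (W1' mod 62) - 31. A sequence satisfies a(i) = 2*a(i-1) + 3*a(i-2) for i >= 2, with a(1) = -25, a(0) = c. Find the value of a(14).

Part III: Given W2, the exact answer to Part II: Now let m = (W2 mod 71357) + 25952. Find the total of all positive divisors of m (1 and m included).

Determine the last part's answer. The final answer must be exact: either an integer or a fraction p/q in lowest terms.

Part I: total draws C(11,6) = 462; favorable C(5,3)*C(6,3) = 200; P = 100/231; answer 100/231
Part II: W1 = 100/231; threaded value p + q = 331; c = -10; a(2) = 2*(-25) + 3*(-10) = -80; iterating: a(2)=-80, a(3)=-235, a(4)=-710, a(5)=-2125, a(6)=-6380, a(7)=-19135, a(8)=-57410, a(9)=-172225, a(10)=-516680, a(11)=-1550035, a(12)=-4650110, a(13)=-13950325, a(14)=-41850980; answer -41850980
Part III: W2 = -41850980; m = 61531; 61531 = 37 * 1663; sigma = (1 + 37) * (1 + 1663) = 38 * 1664 = 63232; answer 63232

63232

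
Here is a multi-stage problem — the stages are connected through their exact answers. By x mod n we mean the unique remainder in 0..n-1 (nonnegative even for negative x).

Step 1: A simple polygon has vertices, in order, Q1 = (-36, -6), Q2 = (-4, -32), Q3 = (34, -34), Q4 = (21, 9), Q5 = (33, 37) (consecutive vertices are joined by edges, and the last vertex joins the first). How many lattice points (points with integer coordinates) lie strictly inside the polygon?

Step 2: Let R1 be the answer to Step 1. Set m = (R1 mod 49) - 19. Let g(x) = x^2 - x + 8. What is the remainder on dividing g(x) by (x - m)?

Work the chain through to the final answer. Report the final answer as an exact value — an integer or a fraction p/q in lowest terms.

Step 1: cross terms: (-36*-32 - -4*-6)=1128, (-4*-34 - 34*-32)=1224, (34*9 - 21*-34)=1020, (21*37 - 33*9)=480, (33*-6 - -36*37)=1134; twice the area = |4986| = 4986; area = 2493; boundary points = 2 + 2 + 1 + 4 + 1 = 10; strictly interior points = area - boundary/2 + 1 = 2489; answer 2489
Step 2: R1 = 2489; m = 20; remainder = value at the root: 1*(20)^2 - 1*(20)^1 + 8 = (400) + (-20) + (8) = 388; answer 388

388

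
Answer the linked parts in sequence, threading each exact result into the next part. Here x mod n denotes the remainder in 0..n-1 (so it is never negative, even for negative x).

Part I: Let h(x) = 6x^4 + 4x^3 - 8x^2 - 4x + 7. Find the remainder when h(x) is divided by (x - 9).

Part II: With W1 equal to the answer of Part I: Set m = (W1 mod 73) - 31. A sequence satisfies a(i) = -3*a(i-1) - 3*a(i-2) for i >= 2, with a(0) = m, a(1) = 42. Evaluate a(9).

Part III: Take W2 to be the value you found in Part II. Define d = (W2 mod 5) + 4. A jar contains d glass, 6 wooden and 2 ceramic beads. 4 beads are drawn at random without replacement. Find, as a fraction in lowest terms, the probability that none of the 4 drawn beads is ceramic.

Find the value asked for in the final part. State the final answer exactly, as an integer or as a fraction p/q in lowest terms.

Part I: remainder = value at the root: 6*(9)^4 + 4*(9)^3 - 8*(9)^2 - 4*(9)^1 + 7 = (39366) + (2916) + (-648) + (-36) + (7) = 41605; answer 41605
Part II: W1 = 41605; m = 37; a(2) = -3*(42) - 3*(37) = -237; iterating: a(2)=-237, a(3)=585, a(4)=-1044, a(5)=1377, a(6)=-999, a(7)=-1134, a(8)=6399, a(9)=-15795; answer -15795
Part III: W2 = -15795; d = 4; total draws C(12,4) = 495; favorable C(10,4) = 210; P = 14/33; answer 14/33

14/33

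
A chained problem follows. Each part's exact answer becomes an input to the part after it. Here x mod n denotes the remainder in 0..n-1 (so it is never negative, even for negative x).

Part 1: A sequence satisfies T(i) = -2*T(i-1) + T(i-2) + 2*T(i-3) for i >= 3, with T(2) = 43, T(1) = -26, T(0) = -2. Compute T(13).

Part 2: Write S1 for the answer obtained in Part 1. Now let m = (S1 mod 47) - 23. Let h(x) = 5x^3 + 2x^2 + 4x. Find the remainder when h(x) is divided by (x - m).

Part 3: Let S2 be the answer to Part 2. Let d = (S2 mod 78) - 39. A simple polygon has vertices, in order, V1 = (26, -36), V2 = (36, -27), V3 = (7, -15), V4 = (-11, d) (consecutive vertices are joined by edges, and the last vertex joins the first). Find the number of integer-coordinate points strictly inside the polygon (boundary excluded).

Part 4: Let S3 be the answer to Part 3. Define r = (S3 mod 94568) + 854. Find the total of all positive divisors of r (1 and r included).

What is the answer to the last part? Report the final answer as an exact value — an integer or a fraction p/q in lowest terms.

Part 1: T(3) = -2*(43) + 1*(-26) + 2*(-2) = -116; iterating: T(3)=-116, T(4)=223, T(5)=-476, T(6)=943, T(7)=-1916, T(8)=3823, T(9)=-7676, T(10)=15343, T(11)=-30716, T(12)=61423, T(13)=-122876; answer -122876
Part 2: S1 = -122876; m = 6; remainder = value at the root: 5*(6)^3 + 2*(6)^2 + 4*(6)^1 = (1080) + (72) + (24) = 1176; answer 1176
Part 3: S2 = 1176; d = -33; cross terms: (26*-27 - 36*-36)=594, (36*-15 - 7*-27)=-351, (7*-33 - -11*-15)=-396, (-11*-36 - 26*-33)=1254; twice the area = |1101| = 1101; area = 1101/2; boundary points = 1 + 1 + 18 + 1 = 21; strictly interior points = area - boundary/2 + 1 = 541; answer 541
Part 4: S3 = 541; r = 1395; 1395 = 3^2 * 5 * 31; sigma = (1 + 3 + 9) * (1 + 5) * (1 + 31) = 13 * 6 * 32 = 2496; answer 2496

2496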